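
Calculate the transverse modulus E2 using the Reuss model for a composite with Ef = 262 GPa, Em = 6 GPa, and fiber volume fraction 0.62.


1/E2 = Vf/Ef + (1-Vf)/Em = 0.62/262 + 0.38/6
E2 = 15.22 GPa

15.22 GPa


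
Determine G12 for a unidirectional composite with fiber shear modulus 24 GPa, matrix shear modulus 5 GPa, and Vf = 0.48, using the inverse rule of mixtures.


1/G12 = Vf/Gf + (1-Vf)/Gm = 0.48/24 + 0.52/5
G12 = 8.06 GPa

8.06 GPa


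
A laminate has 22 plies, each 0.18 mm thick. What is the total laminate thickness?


h = n * t_ply = 22 * 0.18 = 3.96 mm

3.96 mm


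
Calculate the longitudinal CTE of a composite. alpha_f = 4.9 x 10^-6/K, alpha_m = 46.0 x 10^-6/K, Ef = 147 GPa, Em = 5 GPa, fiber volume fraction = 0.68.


E1 = Ef*Vf + Em*(1-Vf) = 101.56
alpha_1 = (alpha_f*Ef*Vf + alpha_m*Em*(1-Vf))/E1 = 5.55 x 10^-6/K

5.55 x 10^-6/K


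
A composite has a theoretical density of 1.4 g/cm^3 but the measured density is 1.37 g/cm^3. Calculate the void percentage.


Void% = (rho_theo - rho_actual)/rho_theo * 100 = (1.4 - 1.37)/1.4 * 100 = 2.14%

2.14%


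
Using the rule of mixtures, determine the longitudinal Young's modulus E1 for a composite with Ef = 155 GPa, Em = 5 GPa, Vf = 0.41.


E1 = Ef*Vf + Em*(1-Vf) = 155*0.41 + 5*0.59 = 66.5 GPa

66.5 GPa


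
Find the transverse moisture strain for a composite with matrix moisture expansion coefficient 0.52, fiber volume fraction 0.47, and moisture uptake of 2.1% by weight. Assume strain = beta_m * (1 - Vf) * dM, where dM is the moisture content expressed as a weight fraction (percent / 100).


dM = 2.1/100 = 0.021
strain = beta_m * (1-Vf) * dM = 0.52 * 0.53 * 0.021 = 0.0057876

0.0057876


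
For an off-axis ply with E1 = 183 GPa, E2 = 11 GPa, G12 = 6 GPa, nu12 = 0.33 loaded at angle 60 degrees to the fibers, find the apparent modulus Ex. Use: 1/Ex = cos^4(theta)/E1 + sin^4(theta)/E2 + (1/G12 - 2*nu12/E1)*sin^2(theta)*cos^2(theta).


cos^4(60) = 0.0625, sin^4(60) = 0.5625, sin^2(60)*cos^2(60) = 0.1875
1/G12 - 2*nu12/E1 = 1/6 - 2*0.33/183 = 0.16306 GPa^-1
1/Ex = 0.0625/183 + 0.5625/11 + 0.16306*0.1875 = 0.0820517 GPa^-1
Ex = 12.19 GPa

12.19 GPa


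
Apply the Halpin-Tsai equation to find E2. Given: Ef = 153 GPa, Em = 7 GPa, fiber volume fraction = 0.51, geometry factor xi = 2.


eta = (Ef/Em - 1)/(Ef/Em + xi) = (21.8571 - 1)/(21.8571 + 2) = 0.8743
E2 = Em*(1+xi*eta*Vf)/(1-eta*Vf) = 23.9 GPa

23.9 GPa


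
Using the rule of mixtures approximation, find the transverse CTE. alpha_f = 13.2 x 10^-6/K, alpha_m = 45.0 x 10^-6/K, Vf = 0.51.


alpha_2 = alpha_f*Vf + alpha_m*(1-Vf) = 13.2*0.51 + 45.0*0.49 = 28.8 x 10^-6/K

28.8 x 10^-6/K


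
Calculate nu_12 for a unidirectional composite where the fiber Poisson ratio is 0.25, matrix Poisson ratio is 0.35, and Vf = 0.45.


nu_12 = nu_f*Vf + nu_m*(1-Vf) = 0.25*0.45 + 0.35*0.55 = 0.305

0.305


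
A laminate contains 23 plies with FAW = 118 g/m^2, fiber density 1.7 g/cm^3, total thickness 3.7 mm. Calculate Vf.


Vf = n * FAW / (rho_f * h * 1000) = 23 * 118 / (1.7 * 3.7 * 1000) = 0.4315

0.4315


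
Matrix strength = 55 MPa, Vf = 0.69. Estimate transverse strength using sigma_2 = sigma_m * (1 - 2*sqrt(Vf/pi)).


factor = 1 - 2*sqrt(0.69/pi) = 0.0627
sigma_2 = 55 * 0.0627 = 3.45 MPa

3.45 MPa


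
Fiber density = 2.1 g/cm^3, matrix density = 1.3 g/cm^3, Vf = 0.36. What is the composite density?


rho_c = rho_f*Vf + rho_m*(1-Vf) = 2.1*0.36 + 1.3*0.64 = 1.588 g/cm^3

1.588 g/cm^3


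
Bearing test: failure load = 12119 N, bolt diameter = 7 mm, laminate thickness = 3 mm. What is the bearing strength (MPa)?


sigma_br = F/(d*h) = 12119/(7*3) = 577.1 MPa

577.1 MPa


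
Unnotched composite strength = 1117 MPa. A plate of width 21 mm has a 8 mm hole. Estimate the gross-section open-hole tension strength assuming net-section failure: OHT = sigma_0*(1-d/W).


OHT = sigma_0*(1-d/W) = 1117*(1-8/21) = 691.5 MPa

691.5 MPa


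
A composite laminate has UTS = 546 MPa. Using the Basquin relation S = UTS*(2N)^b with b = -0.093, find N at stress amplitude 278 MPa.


N = 0.5 * (S/UTS)^(1/b) = 0.5 * (278/546)^(1/-0.093) = 709.7369 cycles

709.7369 cycles


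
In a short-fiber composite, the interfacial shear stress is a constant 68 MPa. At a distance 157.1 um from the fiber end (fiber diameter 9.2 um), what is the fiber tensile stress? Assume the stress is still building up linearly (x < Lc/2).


Force balance: sigma_f * (pi*d^2/4) = tau * (pi*d) * x  ->  sigma_f = 4 * tau * x / d
sigma_f = 4 * 68 * 157.1 / 9.2 = 4644.7 MPa

4644.7 MPa


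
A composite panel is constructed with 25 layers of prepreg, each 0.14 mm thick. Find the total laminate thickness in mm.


h = n * t_ply = 25 * 0.14 = 3.5 mm

3.5 mm


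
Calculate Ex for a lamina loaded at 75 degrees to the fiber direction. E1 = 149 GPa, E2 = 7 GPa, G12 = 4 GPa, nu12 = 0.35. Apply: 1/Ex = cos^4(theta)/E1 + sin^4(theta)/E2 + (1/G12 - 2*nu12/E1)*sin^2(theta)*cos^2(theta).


cos^4(75) = 0.004487, sin^4(75) = 0.870513, sin^2(75)*cos^2(75) = 0.0625
1/G12 - 2*nu12/E1 = 1/4 - 2*0.35/149 = 0.245302 GPa^-1
1/Ex = 0.004487/149 + 0.870513/7 + 0.245302*0.0625 = 0.1397204 GPa^-1
Ex = 7.16 GPa

7.16 GPa


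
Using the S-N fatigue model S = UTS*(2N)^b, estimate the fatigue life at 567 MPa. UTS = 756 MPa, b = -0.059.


N = 0.5 * (S/UTS)^(1/b) = 0.5 * (567/756)^(1/-0.059) = 65.5505 cycles

65.5505 cycles


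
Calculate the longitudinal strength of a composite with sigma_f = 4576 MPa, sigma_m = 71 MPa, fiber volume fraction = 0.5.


sigma_1 = sigma_f*Vf + sigma_m*(1-Vf) = 4576*0.5 + 71*0.5 = 2323.5 MPa

2323.5 MPa


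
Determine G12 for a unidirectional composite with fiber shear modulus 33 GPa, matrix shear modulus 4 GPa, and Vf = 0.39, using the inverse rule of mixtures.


1/G12 = Vf/Gf + (1-Vf)/Gm = 0.39/33 + 0.61/4
G12 = 6.09 GPa

6.09 GPa


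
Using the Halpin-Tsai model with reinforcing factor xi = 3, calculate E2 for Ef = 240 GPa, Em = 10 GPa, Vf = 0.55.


eta = (Ef/Em - 1)/(Ef/Em + xi) = (24.0 - 1)/(24.0 + 3) = 0.8519
E2 = Em*(1+xi*eta*Vf)/(1-eta*Vf) = 45.26 GPa

45.26 GPa


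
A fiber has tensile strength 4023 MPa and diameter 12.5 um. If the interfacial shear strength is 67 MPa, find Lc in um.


Lc = sigma_f * d / (2 * tau_i) = 4023 * 12.5 / (2 * 67) = 375.3 um

375.3 um


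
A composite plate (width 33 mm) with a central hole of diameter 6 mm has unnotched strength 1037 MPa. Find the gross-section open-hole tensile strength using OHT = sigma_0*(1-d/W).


OHT = sigma_0*(1-d/W) = 1037*(1-6/33) = 848.5 MPa

848.5 MPa


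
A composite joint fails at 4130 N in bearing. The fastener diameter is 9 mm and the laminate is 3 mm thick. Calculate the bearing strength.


sigma_br = F/(d*h) = 4130/(9*3) = 153.0 MPa

153.0 MPa


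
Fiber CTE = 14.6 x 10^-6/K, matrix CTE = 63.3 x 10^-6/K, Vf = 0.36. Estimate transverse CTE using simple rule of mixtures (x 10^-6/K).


alpha_2 = alpha_f*Vf + alpha_m*(1-Vf) = 14.6*0.36 + 63.3*0.64 = 45.8 x 10^-6/K

45.8 x 10^-6/K


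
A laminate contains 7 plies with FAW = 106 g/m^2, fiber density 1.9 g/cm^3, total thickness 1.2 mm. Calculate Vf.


Vf = n * FAW / (rho_f * h * 1000) = 7 * 106 / (1.9 * 1.2 * 1000) = 0.3254

0.3254


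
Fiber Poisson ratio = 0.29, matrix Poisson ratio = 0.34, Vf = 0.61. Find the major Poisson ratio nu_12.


nu_12 = nu_f*Vf + nu_m*(1-Vf) = 0.29*0.61 + 0.34*0.39 = 0.3095

0.3095


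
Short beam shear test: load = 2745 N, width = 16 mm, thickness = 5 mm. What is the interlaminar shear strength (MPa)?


ILSS = 3F/(4bh) = 3*2745/(4*16*5) = 25.73 MPa

25.73 MPa


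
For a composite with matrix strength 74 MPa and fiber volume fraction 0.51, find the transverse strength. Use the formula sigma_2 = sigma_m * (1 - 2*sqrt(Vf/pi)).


factor = 1 - 2*sqrt(0.51/pi) = 0.1942
sigma_2 = 74 * 0.1942 = 14.37 MPa

14.37 MPa


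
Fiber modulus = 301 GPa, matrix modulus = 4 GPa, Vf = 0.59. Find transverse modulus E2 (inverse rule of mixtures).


1/E2 = Vf/Ef + (1-Vf)/Em = 0.59/301 + 0.41/4
E2 = 9.57 GPa

9.57 GPa


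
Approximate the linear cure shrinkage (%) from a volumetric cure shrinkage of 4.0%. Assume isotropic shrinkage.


Linear shrinkage ≈ vol_shrink/3 = 4.0/3 = 1.333%

1.333%


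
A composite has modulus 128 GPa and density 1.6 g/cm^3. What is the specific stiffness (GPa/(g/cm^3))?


Specific stiffness = E/rho = 128/1.6 = 80.0 GPa/(g/cm^3)

80.0 GPa/(g/cm^3)


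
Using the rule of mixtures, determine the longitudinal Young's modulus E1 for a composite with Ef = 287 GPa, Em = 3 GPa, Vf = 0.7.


E1 = Ef*Vf + Em*(1-Vf) = 287*0.7 + 3*0.3 = 201.8 GPa

201.8 GPa


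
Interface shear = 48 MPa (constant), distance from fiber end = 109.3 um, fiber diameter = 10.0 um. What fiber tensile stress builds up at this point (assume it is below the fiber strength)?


Force balance: sigma_f * (pi*d^2/4) = tau * (pi*d) * x  ->  sigma_f = 4 * tau * x / d
sigma_f = 4 * 48 * 109.3 / 10.0 = 2098.6 MPa

2098.6 MPa


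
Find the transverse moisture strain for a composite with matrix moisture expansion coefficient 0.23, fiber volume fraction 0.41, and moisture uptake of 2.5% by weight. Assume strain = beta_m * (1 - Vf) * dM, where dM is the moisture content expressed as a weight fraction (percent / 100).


dM = 2.5/100 = 0.025
strain = beta_m * (1-Vf) * dM = 0.23 * 0.59 * 0.025 = 0.0033925

0.0033925


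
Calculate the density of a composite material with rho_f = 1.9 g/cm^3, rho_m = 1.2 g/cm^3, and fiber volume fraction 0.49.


rho_c = rho_f*Vf + rho_m*(1-Vf) = 1.9*0.49 + 1.2*0.51 = 1.543 g/cm^3

1.543 g/cm^3


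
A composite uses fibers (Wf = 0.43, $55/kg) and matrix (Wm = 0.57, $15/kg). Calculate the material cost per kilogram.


Cost = cost_f*Wf + cost_m*Wm = 55*0.43 + 15*0.57 = $32.2/kg

$32.2/kg


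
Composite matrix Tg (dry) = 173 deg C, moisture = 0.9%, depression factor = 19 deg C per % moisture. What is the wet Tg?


Tg_wet = Tg_dry - k*moisture = 173 - 19*0.9 = 155.9 deg C

155.9 deg C


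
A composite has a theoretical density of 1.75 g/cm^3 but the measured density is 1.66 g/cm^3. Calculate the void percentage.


Void% = (rho_theo - rho_actual)/rho_theo * 100 = (1.75 - 1.66)/1.75 * 100 = 5.14%

5.14%


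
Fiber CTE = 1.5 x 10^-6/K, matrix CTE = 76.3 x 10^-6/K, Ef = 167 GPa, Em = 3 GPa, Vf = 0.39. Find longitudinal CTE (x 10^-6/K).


E1 = Ef*Vf + Em*(1-Vf) = 66.96
alpha_1 = (alpha_f*Ef*Vf + alpha_m*Em*(1-Vf))/E1 = 3.54 x 10^-6/K

3.54 x 10^-6/K


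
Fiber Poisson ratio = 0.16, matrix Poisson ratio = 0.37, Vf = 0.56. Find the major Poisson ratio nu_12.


nu_12 = nu_f*Vf + nu_m*(1-Vf) = 0.16*0.56 + 0.37*0.44 = 0.2524

0.2524


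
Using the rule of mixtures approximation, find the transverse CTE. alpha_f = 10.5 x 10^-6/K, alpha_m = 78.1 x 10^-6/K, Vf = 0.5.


alpha_2 = alpha_f*Vf + alpha_m*(1-Vf) = 10.5*0.5 + 78.1*0.5 = 44.3 x 10^-6/K

44.3 x 10^-6/K


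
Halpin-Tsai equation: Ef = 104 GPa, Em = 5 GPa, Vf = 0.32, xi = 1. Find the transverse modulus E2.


eta = (Ef/Em - 1)/(Ef/Em + xi) = (20.8 - 1)/(20.8 + 1) = 0.9083
E2 = Em*(1+xi*eta*Vf)/(1-eta*Vf) = 9.1 GPa

9.1 GPa


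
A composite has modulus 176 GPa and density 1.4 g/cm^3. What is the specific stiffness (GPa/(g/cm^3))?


Specific stiffness = E/rho = 176/1.4 = 125.7 GPa/(g/cm^3)

125.7 GPa/(g/cm^3)


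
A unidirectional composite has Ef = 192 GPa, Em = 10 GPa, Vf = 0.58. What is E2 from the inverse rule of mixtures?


1/E2 = Vf/Ef + (1-Vf)/Em = 0.58/192 + 0.42/10
E2 = 22.21 GPa

22.21 GPa


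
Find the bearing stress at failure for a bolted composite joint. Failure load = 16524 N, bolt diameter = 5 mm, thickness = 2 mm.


sigma_br = F/(d*h) = 16524/(5*2) = 1652.4 MPa

1652.4 MPa


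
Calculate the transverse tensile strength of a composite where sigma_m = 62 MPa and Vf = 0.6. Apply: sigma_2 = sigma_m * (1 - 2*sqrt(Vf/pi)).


factor = 1 - 2*sqrt(0.6/pi) = 0.126
sigma_2 = 62 * 0.126 = 7.81 MPa

7.81 MPa


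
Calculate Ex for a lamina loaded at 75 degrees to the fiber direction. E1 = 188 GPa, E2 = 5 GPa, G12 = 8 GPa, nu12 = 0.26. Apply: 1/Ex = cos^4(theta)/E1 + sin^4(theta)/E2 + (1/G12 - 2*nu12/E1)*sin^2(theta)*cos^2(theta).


cos^4(75) = 0.004487, sin^4(75) = 0.870513, sin^2(75)*cos^2(75) = 0.0625
1/G12 - 2*nu12/E1 = 1/8 - 2*0.26/188 = 0.122234 GPa^-1
1/Ex = 0.004487/188 + 0.870513/5 + 0.122234*0.0625 = 0.181766 GPa^-1
Ex = 5.5 GPa

5.5 GPa


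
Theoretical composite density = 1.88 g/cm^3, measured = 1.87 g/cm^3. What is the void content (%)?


Void% = (rho_theo - rho_actual)/rho_theo * 100 = (1.88 - 1.87)/1.88 * 100 = 0.53%

0.53%


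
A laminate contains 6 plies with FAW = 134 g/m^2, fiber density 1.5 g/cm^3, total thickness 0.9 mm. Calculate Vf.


Vf = n * FAW / (rho_f * h * 1000) = 6 * 134 / (1.5 * 0.9 * 1000) = 0.5956

0.5956


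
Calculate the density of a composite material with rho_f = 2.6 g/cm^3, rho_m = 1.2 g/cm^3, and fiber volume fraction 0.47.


rho_c = rho_f*Vf + rho_m*(1-Vf) = 2.6*0.47 + 1.2*0.53 = 1.858 g/cm^3

1.858 g/cm^3


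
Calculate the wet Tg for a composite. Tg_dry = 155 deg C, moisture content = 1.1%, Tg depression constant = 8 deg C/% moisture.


Tg_wet = Tg_dry - k*moisture = 155 - 8*1.1 = 146.2 deg C

146.2 deg C


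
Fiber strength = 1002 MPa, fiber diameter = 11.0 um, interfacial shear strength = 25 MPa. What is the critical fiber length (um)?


Lc = sigma_f * d / (2 * tau_i) = 1002 * 11.0 / (2 * 25) = 220.4 um

220.4 um


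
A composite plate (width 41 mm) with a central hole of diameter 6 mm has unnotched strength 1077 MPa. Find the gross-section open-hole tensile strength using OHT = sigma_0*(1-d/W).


OHT = sigma_0*(1-d/W) = 1077*(1-6/41) = 919.4 MPa

919.4 MPa


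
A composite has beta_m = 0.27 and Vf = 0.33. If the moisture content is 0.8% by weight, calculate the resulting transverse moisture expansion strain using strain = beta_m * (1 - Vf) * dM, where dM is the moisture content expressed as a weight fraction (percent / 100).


dM = 0.8/100 = 0.008
strain = beta_m * (1-Vf) * dM = 0.27 * 0.67 * 0.008 = 0.0014472

0.0014472


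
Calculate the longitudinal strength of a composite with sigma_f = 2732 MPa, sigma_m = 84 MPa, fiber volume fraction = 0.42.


sigma_1 = sigma_f*Vf + sigma_m*(1-Vf) = 2732*0.42 + 84*0.58 = 1196.2 MPa

1196.2 MPa


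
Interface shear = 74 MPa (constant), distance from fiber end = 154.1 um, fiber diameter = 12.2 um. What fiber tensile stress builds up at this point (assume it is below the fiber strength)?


Force balance: sigma_f * (pi*d^2/4) = tau * (pi*d) * x  ->  sigma_f = 4 * tau * x / d
sigma_f = 4 * 74 * 154.1 / 12.2 = 3738.8 MPa

3738.8 MPa


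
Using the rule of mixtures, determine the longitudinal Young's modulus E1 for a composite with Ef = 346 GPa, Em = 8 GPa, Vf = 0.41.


E1 = Ef*Vf + Em*(1-Vf) = 346*0.41 + 8*0.59 = 146.58 GPa

146.58 GPa


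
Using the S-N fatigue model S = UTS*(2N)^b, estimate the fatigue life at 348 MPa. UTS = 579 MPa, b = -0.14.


N = 0.5 * (S/UTS)^(1/b) = 0.5 * (348/579)^(1/-0.14) = 18.9780 cycles

18.9780 cycles


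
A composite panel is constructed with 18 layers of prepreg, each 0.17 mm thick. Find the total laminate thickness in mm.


h = n * t_ply = 18 * 0.17 = 3.06 mm

3.06 mm


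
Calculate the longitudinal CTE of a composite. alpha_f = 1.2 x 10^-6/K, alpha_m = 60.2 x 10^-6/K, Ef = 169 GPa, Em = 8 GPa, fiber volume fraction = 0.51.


E1 = Ef*Vf + Em*(1-Vf) = 90.11
alpha_1 = (alpha_f*Ef*Vf + alpha_m*Em*(1-Vf))/E1 = 3.77 x 10^-6/K

3.77 x 10^-6/K


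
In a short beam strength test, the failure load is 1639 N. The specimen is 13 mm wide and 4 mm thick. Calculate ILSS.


ILSS = 3F/(4bh) = 3*1639/(4*13*4) = 23.64 MPa

23.64 MPa


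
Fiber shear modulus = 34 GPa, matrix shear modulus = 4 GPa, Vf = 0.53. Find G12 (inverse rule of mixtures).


1/G12 = Vf/Gf + (1-Vf)/Gm = 0.53/34 + 0.47/4
G12 = 7.51 GPa

7.51 GPa


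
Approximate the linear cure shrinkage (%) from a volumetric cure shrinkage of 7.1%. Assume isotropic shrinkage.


Linear shrinkage ≈ vol_shrink/3 = 7.1/3 = 2.367%

2.367%


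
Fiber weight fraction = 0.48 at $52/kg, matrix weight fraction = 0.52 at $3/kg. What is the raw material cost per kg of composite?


Cost = cost_f*Wf + cost_m*Wm = 52*0.48 + 3*0.52 = $26.52/kg

$26.52/kg


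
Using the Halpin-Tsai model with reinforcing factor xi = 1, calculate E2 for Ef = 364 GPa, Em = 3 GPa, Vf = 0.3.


eta = (Ef/Em - 1)/(Ef/Em + xi) = (121.3333 - 1)/(121.3333 + 1) = 0.9837
E2 = Em*(1+xi*eta*Vf)/(1-eta*Vf) = 5.51 GPa

5.51 GPa


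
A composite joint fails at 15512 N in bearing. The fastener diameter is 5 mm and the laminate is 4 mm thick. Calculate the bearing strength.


sigma_br = F/(d*h) = 15512/(5*4) = 775.6 MPa

775.6 MPa


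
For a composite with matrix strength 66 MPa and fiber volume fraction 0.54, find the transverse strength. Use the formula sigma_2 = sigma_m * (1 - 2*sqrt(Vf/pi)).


factor = 1 - 2*sqrt(0.54/pi) = 0.1708
sigma_2 = 66 * 0.1708 = 11.27 MPa

11.27 MPa


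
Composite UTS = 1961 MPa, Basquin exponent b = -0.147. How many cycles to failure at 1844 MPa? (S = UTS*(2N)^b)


N = 0.5 * (S/UTS)^(1/b) = 0.5 * (1844/1961)^(1/-0.147) = 0.7598 cycles

0.7598 cycles


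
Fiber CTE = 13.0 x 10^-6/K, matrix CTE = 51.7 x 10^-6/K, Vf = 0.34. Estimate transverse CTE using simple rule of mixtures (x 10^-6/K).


alpha_2 = alpha_f*Vf + alpha_m*(1-Vf) = 13.0*0.34 + 51.7*0.66 = 38.5 x 10^-6/K

38.5 x 10^-6/K


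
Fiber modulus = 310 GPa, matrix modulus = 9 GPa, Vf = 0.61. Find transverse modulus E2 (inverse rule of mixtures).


1/E2 = Vf/Ef + (1-Vf)/Em = 0.61/310 + 0.39/9
E2 = 22.07 GPa

22.07 GPa


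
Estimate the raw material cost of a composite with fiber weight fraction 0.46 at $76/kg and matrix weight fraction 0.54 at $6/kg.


Cost = cost_f*Wf + cost_m*Wm = 76*0.46 + 6*0.54 = $38.2/kg

$38.2/kg


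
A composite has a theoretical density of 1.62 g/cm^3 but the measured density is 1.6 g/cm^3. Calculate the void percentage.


Void% = (rho_theo - rho_actual)/rho_theo * 100 = (1.62 - 1.6)/1.62 * 100 = 1.23%

1.23%


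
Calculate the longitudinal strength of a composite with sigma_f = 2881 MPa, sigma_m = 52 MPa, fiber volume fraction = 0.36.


sigma_1 = sigma_f*Vf + sigma_m*(1-Vf) = 2881*0.36 + 52*0.64 = 1070.4 MPa

1070.4 MPa


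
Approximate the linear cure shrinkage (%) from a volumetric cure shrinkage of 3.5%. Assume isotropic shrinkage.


Linear shrinkage ≈ vol_shrink/3 = 3.5/3 = 1.167%

1.167%


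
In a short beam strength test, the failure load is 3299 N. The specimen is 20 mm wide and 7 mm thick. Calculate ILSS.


ILSS = 3F/(4bh) = 3*3299/(4*20*7) = 17.67 MPa

17.67 MPa


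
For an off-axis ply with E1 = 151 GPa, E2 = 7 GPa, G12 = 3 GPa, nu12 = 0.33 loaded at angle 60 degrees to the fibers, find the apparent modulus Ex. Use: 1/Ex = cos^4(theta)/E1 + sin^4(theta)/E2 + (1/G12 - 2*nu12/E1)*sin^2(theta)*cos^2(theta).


cos^4(60) = 0.0625, sin^4(60) = 0.5625, sin^2(60)*cos^2(60) = 0.1875
1/G12 - 2*nu12/E1 = 1/3 - 2*0.33/151 = 0.328962 GPa^-1
1/Ex = 0.0625/151 + 0.5625/7 + 0.328962*0.1875 = 0.1424515 GPa^-1
Ex = 7.02 GPa

7.02 GPa


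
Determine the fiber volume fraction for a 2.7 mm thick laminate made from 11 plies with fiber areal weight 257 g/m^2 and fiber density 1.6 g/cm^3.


Vf = n * FAW / (rho_f * h * 1000) = 11 * 257 / (1.6 * 2.7 * 1000) = 0.6544

0.6544


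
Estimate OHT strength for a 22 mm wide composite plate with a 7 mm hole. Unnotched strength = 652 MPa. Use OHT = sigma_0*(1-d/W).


OHT = sigma_0*(1-d/W) = 652*(1-7/22) = 444.5 MPa

444.5 MPa


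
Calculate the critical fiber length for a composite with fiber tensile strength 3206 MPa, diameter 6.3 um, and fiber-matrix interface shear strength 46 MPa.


Lc = sigma_f * d / (2 * tau_i) = 3206 * 6.3 / (2 * 46) = 219.5 um

219.5 um


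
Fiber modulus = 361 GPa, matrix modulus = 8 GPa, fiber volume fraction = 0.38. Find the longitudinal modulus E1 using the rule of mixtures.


E1 = Ef*Vf + Em*(1-Vf) = 361*0.38 + 8*0.62 = 142.14 GPa

142.14 GPa


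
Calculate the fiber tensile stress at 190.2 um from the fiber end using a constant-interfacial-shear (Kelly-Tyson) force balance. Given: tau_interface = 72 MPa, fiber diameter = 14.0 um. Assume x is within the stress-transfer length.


Force balance: sigma_f * (pi*d^2/4) = tau * (pi*d) * x  ->  sigma_f = 4 * tau * x / d
sigma_f = 4 * 72 * 190.2 / 14.0 = 3912.7 MPa

3912.7 MPa


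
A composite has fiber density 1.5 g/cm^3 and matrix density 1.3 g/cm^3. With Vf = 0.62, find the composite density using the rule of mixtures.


rho_c = rho_f*Vf + rho_m*(1-Vf) = 1.5*0.62 + 1.3*0.38 = 1.424 g/cm^3

1.424 g/cm^3


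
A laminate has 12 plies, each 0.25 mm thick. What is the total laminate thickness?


h = n * t_ply = 12 * 0.25 = 3.0 mm

3.0 mm


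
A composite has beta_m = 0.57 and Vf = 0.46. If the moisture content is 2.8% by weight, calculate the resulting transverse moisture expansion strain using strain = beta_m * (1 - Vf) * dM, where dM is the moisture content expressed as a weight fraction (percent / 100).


dM = 2.8/100 = 0.028
strain = beta_m * (1-Vf) * dM = 0.57 * 0.54 * 0.028 = 0.0086184

0.0086184


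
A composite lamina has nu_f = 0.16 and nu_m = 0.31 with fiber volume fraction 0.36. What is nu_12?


nu_12 = nu_f*Vf + nu_m*(1-Vf) = 0.16*0.36 + 0.31*0.64 = 0.256

0.256


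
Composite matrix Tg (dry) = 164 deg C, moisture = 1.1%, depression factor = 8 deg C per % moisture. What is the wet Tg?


Tg_wet = Tg_dry - k*moisture = 164 - 8*1.1 = 155.2 deg C

155.2 deg C


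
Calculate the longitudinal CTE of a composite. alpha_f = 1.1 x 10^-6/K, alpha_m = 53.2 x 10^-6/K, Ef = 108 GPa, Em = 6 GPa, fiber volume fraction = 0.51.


E1 = Ef*Vf + Em*(1-Vf) = 58.02
alpha_1 = (alpha_f*Ef*Vf + alpha_m*Em*(1-Vf))/E1 = 3.74 x 10^-6/K

3.74 x 10^-6/K


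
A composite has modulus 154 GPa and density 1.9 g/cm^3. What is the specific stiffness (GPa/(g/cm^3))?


Specific stiffness = E/rho = 154/1.9 = 81.1 GPa/(g/cm^3)

81.1 GPa/(g/cm^3)


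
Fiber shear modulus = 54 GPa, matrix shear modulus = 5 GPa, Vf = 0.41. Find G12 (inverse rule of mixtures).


1/G12 = Vf/Gf + (1-Vf)/Gm = 0.41/54 + 0.59/5
G12 = 7.96 GPa

7.96 GPa


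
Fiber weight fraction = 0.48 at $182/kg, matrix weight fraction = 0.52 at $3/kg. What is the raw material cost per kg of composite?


Cost = cost_f*Wf + cost_m*Wm = 182*0.48 + 3*0.52 = $88.92/kg

$88.92/kg


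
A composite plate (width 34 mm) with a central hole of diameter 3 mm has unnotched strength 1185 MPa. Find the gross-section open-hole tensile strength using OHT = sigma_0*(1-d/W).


OHT = sigma_0*(1-d/W) = 1185*(1-3/34) = 1080.4 MPa

1080.4 MPa


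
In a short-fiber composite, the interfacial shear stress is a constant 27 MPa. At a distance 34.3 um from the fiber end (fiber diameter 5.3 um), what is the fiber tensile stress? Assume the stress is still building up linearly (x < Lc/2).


Force balance: sigma_f * (pi*d^2/4) = tau * (pi*d) * x  ->  sigma_f = 4 * tau * x / d
sigma_f = 4 * 27 * 34.3 / 5.3 = 698.9 MPa

698.9 MPa


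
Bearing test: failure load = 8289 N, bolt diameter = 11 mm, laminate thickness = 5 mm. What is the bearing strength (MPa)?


sigma_br = F/(d*h) = 8289/(11*5) = 150.7 MPa

150.7 MPa


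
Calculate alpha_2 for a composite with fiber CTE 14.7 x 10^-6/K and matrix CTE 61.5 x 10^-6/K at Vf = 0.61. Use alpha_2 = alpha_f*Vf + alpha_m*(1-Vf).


alpha_2 = alpha_f*Vf + alpha_m*(1-Vf) = 14.7*0.61 + 61.5*0.39 = 33.0 x 10^-6/K

33.0 x 10^-6/K


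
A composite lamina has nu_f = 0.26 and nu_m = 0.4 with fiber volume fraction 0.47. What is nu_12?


nu_12 = nu_f*Vf + nu_m*(1-Vf) = 0.26*0.47 + 0.4*0.53 = 0.3342

0.3342


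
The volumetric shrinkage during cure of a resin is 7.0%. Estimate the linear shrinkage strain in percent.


Linear shrinkage ≈ vol_shrink/3 = 7.0/3 = 2.333%

2.333%


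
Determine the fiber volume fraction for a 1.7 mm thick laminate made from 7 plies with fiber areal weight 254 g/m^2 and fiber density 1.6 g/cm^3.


Vf = n * FAW / (rho_f * h * 1000) = 7 * 254 / (1.6 * 1.7 * 1000) = 0.6537

0.6537


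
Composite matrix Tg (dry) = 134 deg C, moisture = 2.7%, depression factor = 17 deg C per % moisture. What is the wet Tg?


Tg_wet = Tg_dry - k*moisture = 134 - 17*2.7 = 88.1 deg C

88.1 deg C


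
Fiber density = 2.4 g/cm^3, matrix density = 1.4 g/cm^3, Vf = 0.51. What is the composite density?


rho_c = rho_f*Vf + rho_m*(1-Vf) = 2.4*0.51 + 1.4*0.49 = 1.91 g/cm^3

1.91 g/cm^3


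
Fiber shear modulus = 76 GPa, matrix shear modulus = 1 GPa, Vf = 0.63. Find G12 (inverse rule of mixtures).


1/G12 = Vf/Gf + (1-Vf)/Gm = 0.63/76 + 0.37/1
G12 = 2.64 GPa

2.64 GPa


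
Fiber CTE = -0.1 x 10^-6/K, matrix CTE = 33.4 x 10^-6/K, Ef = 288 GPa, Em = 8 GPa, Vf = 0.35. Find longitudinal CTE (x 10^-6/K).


E1 = Ef*Vf + Em*(1-Vf) = 106.0
alpha_1 = (alpha_f*Ef*Vf + alpha_m*Em*(1-Vf))/E1 = 1.54 x 10^-6/K

1.54 x 10^-6/K


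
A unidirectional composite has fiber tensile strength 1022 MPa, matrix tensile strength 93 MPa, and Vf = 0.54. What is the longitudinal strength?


sigma_1 = sigma_f*Vf + sigma_m*(1-Vf) = 1022*0.54 + 93*0.46 = 594.7 MPa

594.7 MPa


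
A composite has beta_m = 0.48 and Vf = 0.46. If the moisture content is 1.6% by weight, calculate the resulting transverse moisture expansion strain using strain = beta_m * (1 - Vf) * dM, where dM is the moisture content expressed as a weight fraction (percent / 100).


dM = 1.6/100 = 0.016
strain = beta_m * (1-Vf) * dM = 0.48 * 0.54 * 0.016 = 0.0041472

0.0041472


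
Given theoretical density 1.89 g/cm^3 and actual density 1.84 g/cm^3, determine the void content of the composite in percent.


Void% = (rho_theo - rho_actual)/rho_theo * 100 = (1.89 - 1.84)/1.89 * 100 = 2.65%

2.65%


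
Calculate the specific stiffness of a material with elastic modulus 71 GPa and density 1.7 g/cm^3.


Specific stiffness = E/rho = 71/1.7 = 41.8 GPa/(g/cm^3)

41.8 GPa/(g/cm^3)


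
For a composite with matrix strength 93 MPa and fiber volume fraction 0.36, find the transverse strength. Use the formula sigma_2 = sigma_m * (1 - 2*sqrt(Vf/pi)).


factor = 1 - 2*sqrt(0.36/pi) = 0.323
sigma_2 = 93 * 0.323 = 30.04 MPa

30.04 MPa


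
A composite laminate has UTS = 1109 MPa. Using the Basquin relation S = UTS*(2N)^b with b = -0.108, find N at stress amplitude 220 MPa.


N = 0.5 * (S/UTS)^(1/b) = 0.5 * (220/1109)^(1/-0.108) = 1.5984e+06 cycles

1.5984e+06 cycles


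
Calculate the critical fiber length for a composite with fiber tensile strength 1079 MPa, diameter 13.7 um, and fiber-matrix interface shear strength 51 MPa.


Lc = sigma_f * d / (2 * tau_i) = 1079 * 13.7 / (2 * 51) = 144.9 um

144.9 um


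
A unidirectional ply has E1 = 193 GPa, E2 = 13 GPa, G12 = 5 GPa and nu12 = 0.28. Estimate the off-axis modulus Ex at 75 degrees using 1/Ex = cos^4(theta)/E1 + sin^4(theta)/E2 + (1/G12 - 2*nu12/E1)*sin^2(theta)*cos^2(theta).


cos^4(75) = 0.004487, sin^4(75) = 0.870513, sin^2(75)*cos^2(75) = 0.0625
1/G12 - 2*nu12/E1 = 1/5 - 2*0.28/193 = 0.197098 GPa^-1
1/Ex = 0.004487/193 + 0.870513/13 + 0.197098*0.0625 = 0.0793044 GPa^-1
Ex = 12.61 GPa

12.61 GPa


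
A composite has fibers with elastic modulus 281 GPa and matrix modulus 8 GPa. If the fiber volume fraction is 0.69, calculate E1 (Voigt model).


E1 = Ef*Vf + Em*(1-Vf) = 281*0.69 + 8*0.31 = 196.37 GPa

196.37 GPa


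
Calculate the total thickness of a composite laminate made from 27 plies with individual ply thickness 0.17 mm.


h = n * t_ply = 27 * 0.17 = 4.59 mm

4.59 mm


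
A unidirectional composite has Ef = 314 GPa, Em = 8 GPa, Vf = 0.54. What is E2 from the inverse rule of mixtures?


1/E2 = Vf/Ef + (1-Vf)/Em = 0.54/314 + 0.46/8
E2 = 16.89 GPa

16.89 GPa


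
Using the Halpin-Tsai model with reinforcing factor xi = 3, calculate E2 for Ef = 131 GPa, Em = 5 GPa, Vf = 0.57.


eta = (Ef/Em - 1)/(Ef/Em + xi) = (26.2 - 1)/(26.2 + 3) = 0.863
E2 = Em*(1+xi*eta*Vf)/(1-eta*Vf) = 24.36 GPa

24.36 GPa


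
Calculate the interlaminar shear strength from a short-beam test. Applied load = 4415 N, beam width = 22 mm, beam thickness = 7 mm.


ILSS = 3F/(4bh) = 3*4415/(4*22*7) = 21.5 MPa

21.5 MPa


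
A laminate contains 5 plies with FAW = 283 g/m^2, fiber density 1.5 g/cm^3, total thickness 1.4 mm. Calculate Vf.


Vf = n * FAW / (rho_f * h * 1000) = 5 * 283 / (1.5 * 1.4 * 1000) = 0.6738

0.6738


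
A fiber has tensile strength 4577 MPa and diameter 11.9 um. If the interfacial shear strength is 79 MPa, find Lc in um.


Lc = sigma_f * d / (2 * tau_i) = 4577 * 11.9 / (2 * 79) = 344.7 um

344.7 um


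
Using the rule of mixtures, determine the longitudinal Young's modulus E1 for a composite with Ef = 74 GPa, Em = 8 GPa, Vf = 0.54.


E1 = Ef*Vf + Em*(1-Vf) = 74*0.54 + 8*0.46 = 43.64 GPa

43.64 GPa


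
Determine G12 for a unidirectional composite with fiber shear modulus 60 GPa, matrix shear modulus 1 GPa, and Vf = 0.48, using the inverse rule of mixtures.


1/G12 = Vf/Gf + (1-Vf)/Gm = 0.48/60 + 0.52/1
G12 = 1.89 GPa

1.89 GPa


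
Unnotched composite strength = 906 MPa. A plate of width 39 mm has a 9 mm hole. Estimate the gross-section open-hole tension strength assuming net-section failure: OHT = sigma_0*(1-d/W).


OHT = sigma_0*(1-d/W) = 906*(1-9/39) = 696.9 MPa

696.9 MPa


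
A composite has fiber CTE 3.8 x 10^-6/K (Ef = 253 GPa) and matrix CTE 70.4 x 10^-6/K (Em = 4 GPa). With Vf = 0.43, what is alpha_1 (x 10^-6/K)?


E1 = Ef*Vf + Em*(1-Vf) = 111.07
alpha_1 = (alpha_f*Ef*Vf + alpha_m*Em*(1-Vf))/E1 = 5.17 x 10^-6/K

5.17 x 10^-6/K


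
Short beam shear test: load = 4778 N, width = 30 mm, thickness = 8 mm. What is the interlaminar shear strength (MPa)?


ILSS = 3F/(4bh) = 3*4778/(4*30*8) = 14.93 MPa

14.93 MPa


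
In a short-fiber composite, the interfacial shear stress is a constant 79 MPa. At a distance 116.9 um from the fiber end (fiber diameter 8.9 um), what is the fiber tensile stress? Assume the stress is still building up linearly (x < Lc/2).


Force balance: sigma_f * (pi*d^2/4) = tau * (pi*d) * x  ->  sigma_f = 4 * tau * x / d
sigma_f = 4 * 79 * 116.9 / 8.9 = 4150.6 MPa

4150.6 MPa


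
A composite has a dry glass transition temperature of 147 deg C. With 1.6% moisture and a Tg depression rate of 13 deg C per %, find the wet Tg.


Tg_wet = Tg_dry - k*moisture = 147 - 13*1.6 = 126.2 deg C

126.2 deg C


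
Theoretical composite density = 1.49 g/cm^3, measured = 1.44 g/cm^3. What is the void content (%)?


Void% = (rho_theo - rho_actual)/rho_theo * 100 = (1.49 - 1.44)/1.49 * 100 = 3.36%

3.36%


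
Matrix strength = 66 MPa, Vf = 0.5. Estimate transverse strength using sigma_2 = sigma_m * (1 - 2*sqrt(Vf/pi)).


factor = 1 - 2*sqrt(0.5/pi) = 0.2021
sigma_2 = 66 * 0.2021 = 13.34 MPa

13.34 MPa


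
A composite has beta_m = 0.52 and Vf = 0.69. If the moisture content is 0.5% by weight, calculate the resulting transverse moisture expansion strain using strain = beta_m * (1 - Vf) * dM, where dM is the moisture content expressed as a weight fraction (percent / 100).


dM = 0.5/100 = 0.005
strain = beta_m * (1-Vf) * dM = 0.52 * 0.31 * 0.005 = 0.000806

0.000806


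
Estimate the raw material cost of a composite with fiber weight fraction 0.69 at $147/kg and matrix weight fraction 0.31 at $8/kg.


Cost = cost_f*Wf + cost_m*Wm = 147*0.69 + 8*0.31 = $103.91/kg

$103.91/kg


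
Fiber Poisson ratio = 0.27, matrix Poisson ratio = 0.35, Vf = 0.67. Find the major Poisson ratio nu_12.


nu_12 = nu_f*Vf + nu_m*(1-Vf) = 0.27*0.67 + 0.35*0.33 = 0.2964

0.2964


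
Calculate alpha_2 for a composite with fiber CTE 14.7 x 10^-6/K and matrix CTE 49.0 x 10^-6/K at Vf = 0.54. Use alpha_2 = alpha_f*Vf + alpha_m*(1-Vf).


alpha_2 = alpha_f*Vf + alpha_m*(1-Vf) = 14.7*0.54 + 49.0*0.46 = 30.5 x 10^-6/K

30.5 x 10^-6/K


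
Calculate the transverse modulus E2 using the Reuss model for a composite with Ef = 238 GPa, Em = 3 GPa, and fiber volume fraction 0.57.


1/E2 = Vf/Ef + (1-Vf)/Em = 0.57/238 + 0.43/3
E2 = 6.86 GPa

6.86 GPa


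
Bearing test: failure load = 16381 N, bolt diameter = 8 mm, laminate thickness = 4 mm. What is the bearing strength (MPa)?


sigma_br = F/(d*h) = 16381/(8*4) = 511.9 MPa

511.9 MPa


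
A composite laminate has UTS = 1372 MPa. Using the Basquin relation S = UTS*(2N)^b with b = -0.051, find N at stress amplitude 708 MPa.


N = 0.5 * (S/UTS)^(1/b) = 0.5 * (708/1372)^(1/-0.051) = 215135.5759 cycles

215135.5759 cycles


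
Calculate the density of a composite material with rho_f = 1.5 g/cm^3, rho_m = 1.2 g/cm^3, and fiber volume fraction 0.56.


rho_c = rho_f*Vf + rho_m*(1-Vf) = 1.5*0.56 + 1.2*0.44 = 1.368 g/cm^3

1.368 g/cm^3


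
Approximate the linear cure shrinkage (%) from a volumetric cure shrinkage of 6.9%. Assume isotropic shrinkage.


Linear shrinkage ≈ vol_shrink/3 = 6.9/3 = 2.3%

2.3%


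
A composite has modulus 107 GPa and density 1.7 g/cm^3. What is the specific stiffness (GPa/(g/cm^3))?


Specific stiffness = E/rho = 107/1.7 = 62.9 GPa/(g/cm^3)

62.9 GPa/(g/cm^3)


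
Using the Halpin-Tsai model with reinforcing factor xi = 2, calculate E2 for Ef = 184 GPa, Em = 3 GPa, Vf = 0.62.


eta = (Ef/Em - 1)/(Ef/Em + xi) = (61.3333 - 1)/(61.3333 + 2) = 0.9526
E2 = Em*(1+xi*eta*Vf)/(1-eta*Vf) = 15.99 GPa

15.99 GPa


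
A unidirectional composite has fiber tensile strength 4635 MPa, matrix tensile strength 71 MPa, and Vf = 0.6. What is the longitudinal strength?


sigma_1 = sigma_f*Vf + sigma_m*(1-Vf) = 4635*0.6 + 71*0.4 = 2809.4 MPa

2809.4 MPa


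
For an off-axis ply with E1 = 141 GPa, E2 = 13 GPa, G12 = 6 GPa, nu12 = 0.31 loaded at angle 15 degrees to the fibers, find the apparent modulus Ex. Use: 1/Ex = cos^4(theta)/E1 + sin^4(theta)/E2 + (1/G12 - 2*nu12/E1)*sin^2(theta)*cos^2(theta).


cos^4(15) = 0.870513, sin^4(15) = 0.004487, sin^2(15)*cos^2(15) = 0.0625
1/G12 - 2*nu12/E1 = 1/6 - 2*0.31/141 = 0.16227 GPa^-1
1/Ex = 0.870513/141 + 0.004487/13 + 0.16227*0.0625 = 0.0166609 GPa^-1
Ex = 60.02 GPa

60.02 GPa


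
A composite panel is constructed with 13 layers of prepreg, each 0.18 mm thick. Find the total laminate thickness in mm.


h = n * t_ply = 13 * 0.18 = 2.34 mm

2.34 mm


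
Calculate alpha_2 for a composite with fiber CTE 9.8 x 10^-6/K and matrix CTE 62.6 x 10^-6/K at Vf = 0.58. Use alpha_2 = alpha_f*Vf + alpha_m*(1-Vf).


alpha_2 = alpha_f*Vf + alpha_m*(1-Vf) = 9.8*0.58 + 62.6*0.42 = 32.0 x 10^-6/K

32.0 x 10^-6/K


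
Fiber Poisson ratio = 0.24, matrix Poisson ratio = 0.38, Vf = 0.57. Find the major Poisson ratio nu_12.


nu_12 = nu_f*Vf + nu_m*(1-Vf) = 0.24*0.57 + 0.38*0.43 = 0.3002

0.3002


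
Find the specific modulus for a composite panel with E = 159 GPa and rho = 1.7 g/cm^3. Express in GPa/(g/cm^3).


Specific stiffness = E/rho = 159/1.7 = 93.5 GPa/(g/cm^3)

93.5 GPa/(g/cm^3)


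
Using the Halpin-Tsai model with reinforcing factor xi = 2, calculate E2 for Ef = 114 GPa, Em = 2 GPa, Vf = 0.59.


eta = (Ef/Em - 1)/(Ef/Em + xi) = (57.0 - 1)/(57.0 + 2) = 0.9492
E2 = Em*(1+xi*eta*Vf)/(1-eta*Vf) = 9.64 GPa

9.64 GPa


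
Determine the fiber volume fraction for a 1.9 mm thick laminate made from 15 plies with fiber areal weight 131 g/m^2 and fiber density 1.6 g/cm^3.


Vf = n * FAW / (rho_f * h * 1000) = 15 * 131 / (1.6 * 1.9 * 1000) = 0.6464

0.6464


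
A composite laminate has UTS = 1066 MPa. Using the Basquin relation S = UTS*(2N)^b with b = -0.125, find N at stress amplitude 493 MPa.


N = 0.5 * (S/UTS)^(1/b) = 0.5 * (493/1066)^(1/-0.125) = 238.9199 cycles

238.9199 cycles


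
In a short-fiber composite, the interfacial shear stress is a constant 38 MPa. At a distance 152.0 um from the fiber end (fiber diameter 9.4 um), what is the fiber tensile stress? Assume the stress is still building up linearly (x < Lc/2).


Force balance: sigma_f * (pi*d^2/4) = tau * (pi*d) * x  ->  sigma_f = 4 * tau * x / d
sigma_f = 4 * 38 * 152.0 / 9.4 = 2457.9 MPa

2457.9 MPa


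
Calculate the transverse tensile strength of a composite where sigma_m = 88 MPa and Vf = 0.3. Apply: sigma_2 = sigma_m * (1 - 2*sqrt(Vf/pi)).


factor = 1 - 2*sqrt(0.3/pi) = 0.382
sigma_2 = 88 * 0.382 = 33.61 MPa

33.61 MPa


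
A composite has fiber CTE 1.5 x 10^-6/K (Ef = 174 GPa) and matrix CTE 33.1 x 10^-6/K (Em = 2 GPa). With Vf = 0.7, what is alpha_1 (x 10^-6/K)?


E1 = Ef*Vf + Em*(1-Vf) = 122.4
alpha_1 = (alpha_f*Ef*Vf + alpha_m*Em*(1-Vf))/E1 = 1.65 x 10^-6/K

1.65 x 10^-6/K


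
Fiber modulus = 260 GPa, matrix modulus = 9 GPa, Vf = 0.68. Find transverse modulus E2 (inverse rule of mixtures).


1/E2 = Vf/Ef + (1-Vf)/Em = 0.68/260 + 0.32/9
E2 = 26.2 GPa

26.2 GPa


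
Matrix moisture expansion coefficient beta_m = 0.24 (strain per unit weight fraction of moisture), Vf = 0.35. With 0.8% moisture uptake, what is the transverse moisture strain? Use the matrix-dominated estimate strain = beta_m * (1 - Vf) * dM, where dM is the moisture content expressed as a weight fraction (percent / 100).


dM = 0.8/100 = 0.008
strain = beta_m * (1-Vf) * dM = 0.24 * 0.65 * 0.008 = 0.001248

0.001248


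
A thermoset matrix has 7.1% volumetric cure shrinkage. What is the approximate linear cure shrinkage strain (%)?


Linear shrinkage ≈ vol_shrink/3 = 7.1/3 = 2.367%

2.367%


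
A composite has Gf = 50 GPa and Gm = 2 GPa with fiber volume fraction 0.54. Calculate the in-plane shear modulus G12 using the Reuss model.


1/G12 = Vf/Gf + (1-Vf)/Gm = 0.54/50 + 0.46/2
G12 = 4.15 GPa

4.15 GPa


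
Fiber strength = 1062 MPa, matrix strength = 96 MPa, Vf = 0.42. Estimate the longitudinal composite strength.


sigma_1 = sigma_f*Vf + sigma_m*(1-Vf) = 1062*0.42 + 96*0.58 = 501.7 MPa

501.7 MPa


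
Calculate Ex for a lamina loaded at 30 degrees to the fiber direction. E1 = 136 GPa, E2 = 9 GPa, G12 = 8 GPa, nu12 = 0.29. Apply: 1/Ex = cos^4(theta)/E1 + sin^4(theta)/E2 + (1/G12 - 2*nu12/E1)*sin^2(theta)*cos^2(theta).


cos^4(30) = 0.5625, sin^4(30) = 0.0625, sin^2(30)*cos^2(30) = 0.1875
1/G12 - 2*nu12/E1 = 1/8 - 2*0.29/136 = 0.120735 GPa^-1
1/Ex = 0.5625/136 + 0.0625/9 + 0.120735*0.1875 = 0.0337183 GPa^-1
Ex = 29.66 GPa

29.66 GPa


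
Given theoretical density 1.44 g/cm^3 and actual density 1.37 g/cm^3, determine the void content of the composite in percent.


Void% = (rho_theo - rho_actual)/rho_theo * 100 = (1.44 - 1.37)/1.44 * 100 = 4.86%

4.86%


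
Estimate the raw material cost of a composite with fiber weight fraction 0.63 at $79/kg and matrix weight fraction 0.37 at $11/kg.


Cost = cost_f*Wf + cost_m*Wm = 79*0.63 + 11*0.37 = $53.84/kg

$53.84/kg


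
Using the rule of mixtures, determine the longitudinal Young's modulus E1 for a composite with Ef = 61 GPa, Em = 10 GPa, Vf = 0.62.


E1 = Ef*Vf + Em*(1-Vf) = 61*0.62 + 10*0.38 = 41.62 GPa

41.62 GPa


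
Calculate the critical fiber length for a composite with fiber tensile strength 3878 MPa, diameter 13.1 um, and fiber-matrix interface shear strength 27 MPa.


Lc = sigma_f * d / (2 * tau_i) = 3878 * 13.1 / (2 * 27) = 940.8 um

940.8 um


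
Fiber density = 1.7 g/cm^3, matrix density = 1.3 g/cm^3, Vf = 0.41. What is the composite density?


rho_c = rho_f*Vf + rho_m*(1-Vf) = 1.7*0.41 + 1.3*0.59 = 1.464 g/cm^3

1.464 g/cm^3


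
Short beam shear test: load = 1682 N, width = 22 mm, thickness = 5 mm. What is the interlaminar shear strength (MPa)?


ILSS = 3F/(4bh) = 3*1682/(4*22*5) = 11.47 MPa

11.47 MPa


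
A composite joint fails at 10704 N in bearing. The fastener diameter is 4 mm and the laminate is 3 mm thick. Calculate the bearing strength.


sigma_br = F/(d*h) = 10704/(4*3) = 892.0 MPa

892.0 MPa
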